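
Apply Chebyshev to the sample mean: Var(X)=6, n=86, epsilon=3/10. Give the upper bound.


Var(Xbar) = Var(X)/n = 6/86
Chebyshev: P(|Xbar-mu| >= 3/10) <= Var(Xbar)/(3/10)^2 = (3/43)/(9/100) = 100/129

100/129


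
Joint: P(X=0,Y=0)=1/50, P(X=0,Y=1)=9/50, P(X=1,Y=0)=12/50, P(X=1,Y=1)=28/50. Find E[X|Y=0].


P(Y=0) = 13/50
E[X|Y=0] = (0*1 + 1*12)/13 = 12/13

12/13


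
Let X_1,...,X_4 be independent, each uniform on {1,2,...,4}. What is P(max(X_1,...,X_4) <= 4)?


P(max <= 4) = P(all X_i <= 4) = (P(X_1 <= 4))^4
= (4/4)^4 = 1^4 = 1

1


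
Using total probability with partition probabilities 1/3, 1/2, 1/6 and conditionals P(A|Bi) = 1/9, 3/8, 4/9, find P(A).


P(A) = P(A|B1)P(B1) + P(A|B2)P(B2) + P(A|B3)P(B3)
= 1/9*1/3 + 3/8*1/2 + 4/9*1/6
= 1/27 + 3/16 + 2/27 = 43/144

43/144


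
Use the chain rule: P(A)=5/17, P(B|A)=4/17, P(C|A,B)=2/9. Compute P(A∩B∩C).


P(A∩B∩C) = P(A) * P(B|A) * P(C|A∩B)
= 5/17 * 4/17 * 2/9
= 20/289 * 2/9 = 40/2601

40/2601


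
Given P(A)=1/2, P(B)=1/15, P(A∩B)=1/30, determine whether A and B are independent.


P(A)*P(B) = 1/2*1/15 = 1/30
P(A∩B) = 1/30, which equals P(A)P(B), so independent

Yes, A and B are independent


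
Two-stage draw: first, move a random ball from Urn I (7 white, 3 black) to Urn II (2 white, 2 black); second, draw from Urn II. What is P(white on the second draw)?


P(transfer white) = 7/10; P(transfer black) = 3/10
If white transferred: Urn II has 3 white of 5, so P(white|white moved) = 3/5
If black transferred: Urn II has 2 white of 5, so P(white|black moved) = 2/5
By total probability: P(white) = 7/10*3/5 + 3/10*2/5 = 27/50

27/50


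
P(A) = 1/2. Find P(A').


P(A') = 1 - P(A) = 1 - 1/2 = 1/2

1/2


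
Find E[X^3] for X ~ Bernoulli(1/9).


For Bernoulli: X in {0,1}
E[X^3] = 0^3*(1-1/9) + 1^3*1/9 = 1/9

1/9


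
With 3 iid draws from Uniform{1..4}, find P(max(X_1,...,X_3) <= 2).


P(max <= 2) = P(all X_i <= 2) = (P(X_1 <= 2))^3
= (2/4)^3 = (1/2)^3 = 1/8

1/8


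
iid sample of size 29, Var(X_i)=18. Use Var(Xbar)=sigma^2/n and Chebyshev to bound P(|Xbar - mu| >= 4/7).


Var(Xbar) = Var(X)/n = 18/29
Chebyshev: P(|Xbar-mu| >= 4/7) <= Var(Xbar)/(4/7)^2 = (18/29)/(16/49) = 441/232
Bound exceeds 1, so trivial bound: 1

1


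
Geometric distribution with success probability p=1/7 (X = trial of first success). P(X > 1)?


P(X > 1) = P(first 1 trials all fail) = (1-p)^1 = (6/7)^1 = 6/7

6/7


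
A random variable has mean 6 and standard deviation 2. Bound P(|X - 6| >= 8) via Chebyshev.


k = 8/2 = 4
Chebyshev: P(|X-mu| >= k*sigma) <= 1/k^2 = 1/4^2 = 1/16

1/16


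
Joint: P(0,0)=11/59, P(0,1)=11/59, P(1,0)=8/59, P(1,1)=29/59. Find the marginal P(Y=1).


P(Y=1) = P(0,1)+P(1,1) = 11/59 + 29/59 = 40/59

40/59


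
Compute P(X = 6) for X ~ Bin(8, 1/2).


P(X=6) = C(8,6) * p^6 * (1-p)^2
= 28 * 1/64 * 1/4
= 7/64

7/64


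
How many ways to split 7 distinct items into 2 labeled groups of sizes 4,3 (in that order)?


7! = 5040
Denominator: 4!=24 * 3!=6
Coefficient = 5040 / 144 = 35

35


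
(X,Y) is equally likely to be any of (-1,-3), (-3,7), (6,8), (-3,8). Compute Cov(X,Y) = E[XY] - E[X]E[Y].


E[X]=-1/4, E[Y]=5, E[XY]=3/2
Cov(X,Y) = E[XY] - E[X]E[Y] = 3/2 + 1/4*5 = 11/4

11/4


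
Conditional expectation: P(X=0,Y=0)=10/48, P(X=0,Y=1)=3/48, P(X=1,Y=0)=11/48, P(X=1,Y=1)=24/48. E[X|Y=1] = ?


P(Y=1) = 27/48
E[X|Y=1] = (0*3 + 1*24)/27 = 24/27 = 8/9

8/9


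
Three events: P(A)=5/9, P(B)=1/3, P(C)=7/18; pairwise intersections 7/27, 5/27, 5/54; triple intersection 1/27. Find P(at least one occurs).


P(A∪B∪C) = P(A)+P(B)+P(C) - P(AB)-P(AC)-P(BC) + P(ABC)
= 5/9+1/3+7/18 - 7/27-5/27-5/54 + 1/27
= 7/9

7/9


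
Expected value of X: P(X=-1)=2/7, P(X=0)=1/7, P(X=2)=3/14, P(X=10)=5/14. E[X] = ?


E[X] = sum(x * P(x))
= -1*2/7 + 0*1/7 + 2*3/14 + 10*5/14
= 26/7

26/7


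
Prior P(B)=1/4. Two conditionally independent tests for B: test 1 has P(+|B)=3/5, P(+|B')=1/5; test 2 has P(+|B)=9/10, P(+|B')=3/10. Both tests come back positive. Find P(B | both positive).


After test 1: P(+) = 3/5*1/4 + 1/5*3/4 = 3/10
P(B|+) = (3/20)/(3/10) = 1/2
After test 2 (use post1 as new prior): P(+) = 9/10*1/2 + 3/10*1/2 = 3/5
P(B|+,+) = (9/20)/(3/5) = 3/4

3/4


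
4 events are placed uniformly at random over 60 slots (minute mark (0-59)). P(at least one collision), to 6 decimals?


P(all different) = prod((60-i)/60 for i=0..3) = 0.903028
P(at least one match) = 1 - 0.903028 = 0.096972

0.096972


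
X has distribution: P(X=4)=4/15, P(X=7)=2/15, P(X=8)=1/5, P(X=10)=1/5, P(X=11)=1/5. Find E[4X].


E[4X] = sum(g(x)*P(x))
= 16*4/15 + 28*2/15 + 32*1/5 + 40*1/5 + 44*1/5
= 156/5

156/5


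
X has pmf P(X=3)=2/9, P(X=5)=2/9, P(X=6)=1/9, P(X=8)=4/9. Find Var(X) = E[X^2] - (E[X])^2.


E[X] = 6, E[X^2] = 40
Var(X) = E[X^2] - (E[X])^2 = 40 - (6)^2 = 4

4


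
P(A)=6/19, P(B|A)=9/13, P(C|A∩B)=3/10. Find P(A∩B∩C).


P(A∩B∩C) = P(A) * P(B|A) * P(C|A∩B)
= 6/19 * 9/13 * 3/10
= 54/247 * 3/10 = 81/1235

81/1235


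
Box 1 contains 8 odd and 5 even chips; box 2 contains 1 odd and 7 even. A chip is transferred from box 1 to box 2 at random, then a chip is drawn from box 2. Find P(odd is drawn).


P(transfer odd) = 8/13; P(transfer even) = 5/13
If odd transferred: Urn II has 2 odd of 9, so P(odd|odd moved) = 2/9
If even transferred: Urn II has 1 odd of 9, so P(odd|even moved) = 1/9
By total probability: P(odd) = 8/13*2/9 + 5/13*1/9 = 7/39

7/39


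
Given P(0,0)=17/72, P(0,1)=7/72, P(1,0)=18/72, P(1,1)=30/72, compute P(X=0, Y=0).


Read from table: P(X=0, Y=0) = 17/72

17/72


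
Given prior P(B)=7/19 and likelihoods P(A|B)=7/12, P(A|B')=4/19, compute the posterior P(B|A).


P(A) = P(A|B)P(B) + P(A|B')P(B') = 7/12*7/19 + 4/19*12/19 = 1507/4332
P(B|A) = P(A|B)P(B)/P(A) = (49/228)/(1507/4332) = 931/1507

931/1507


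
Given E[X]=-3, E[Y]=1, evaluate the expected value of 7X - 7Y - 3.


E[7X - 7Y - 3] = 7*E[X] - 7*E[Y] - 3
= (7)*(-3) + (-7)*(1) + (-3)
= -21 - 7 - 3 = -31

-31


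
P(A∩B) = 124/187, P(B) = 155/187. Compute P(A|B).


P(A|B) = P(A∩B)/P(B) = (124/187)/(155/187) = 124/155 = 4/5

4/5


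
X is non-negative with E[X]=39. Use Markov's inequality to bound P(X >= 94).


Markov: P(X >= a) <= E[X]/a
P(X >= 94) <= 39/94

39/94


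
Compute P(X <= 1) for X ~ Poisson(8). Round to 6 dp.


P(X<=1) = e^(-8)*8^0/0! + e^(-8)*8^1/1!
≈ 0.0003354626 + 0.0026837010
= 0.0030191636
≈ 0.003019

0.003019


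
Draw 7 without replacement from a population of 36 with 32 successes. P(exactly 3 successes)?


P(X=3) = C(32,3)*C(4,4) / C(36,7)
= 4960*1 / 8347680
= 4960/8347680 = 1/1683

1/1683


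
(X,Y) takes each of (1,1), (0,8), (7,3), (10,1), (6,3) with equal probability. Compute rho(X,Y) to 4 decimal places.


Cov(X,Y) = -5.3600, Var(X) = 14.1600, Var(Y) = 6.5600
rho = Cov/(sqrt(VarX)*sqrt(VarY)) = -0.5561

-0.5561


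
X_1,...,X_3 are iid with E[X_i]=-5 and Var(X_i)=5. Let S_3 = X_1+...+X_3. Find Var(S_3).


By independence, Var(S_n) = n*Var(X_1) = 3*5 = 15

15


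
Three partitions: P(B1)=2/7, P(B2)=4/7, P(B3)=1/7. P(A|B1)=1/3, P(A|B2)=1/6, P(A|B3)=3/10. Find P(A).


P(A) = P(A|B1)P(B1) + P(A|B2)P(B2) + P(A|B3)P(B3)
= 1/3*2/7 + 1/6*4/7 + 3/10*1/7
= 2/21 + 2/21 + 3/70 = 7/30

7/30


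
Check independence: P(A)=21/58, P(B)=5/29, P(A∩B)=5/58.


P(A)*P(B) = 21/58*5/29 = 105/1682
P(A∩B) = 5/58 != 105/1682, so not independent

No, A and B are not independent


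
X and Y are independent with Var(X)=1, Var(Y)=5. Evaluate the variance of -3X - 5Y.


Independence => Cov(X,Y)=0
Var(-3X - 5Y) = (-3)^2*Var(X) + (-5)^2*Var(Y)
= 9*1 + 25*5 = 134

134


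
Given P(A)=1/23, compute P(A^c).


P(A') = 1 - P(A) = 1 - 1/23 = 22/23

22/23


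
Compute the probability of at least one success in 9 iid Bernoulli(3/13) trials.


P(at least one) = 1 - P(none)
P(none) = (1 - 3/13)^9 = (10/13)^9 = 1000000000/10604499373
P(at least one) = 1 - 1000000000/10604499373 = 9604499373/10604499373

9604499373/10604499373


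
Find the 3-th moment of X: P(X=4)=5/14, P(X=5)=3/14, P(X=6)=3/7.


E[X^3] = sum(x^3 * P(x))
= 64*5/14 + 125*3/14 + 216*3/7
= 1991/14

1991/14


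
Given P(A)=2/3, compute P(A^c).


P(A') = 1 - P(A) = 1 - 2/3 = 1/3

1/3


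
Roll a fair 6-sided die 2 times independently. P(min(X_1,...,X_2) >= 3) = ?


P(min >= 3) = P(all X_i >= 3) = (P(X_1 >= 3))^2
= (4/6)^2 = (2/3)^2 = 4/9

4/9


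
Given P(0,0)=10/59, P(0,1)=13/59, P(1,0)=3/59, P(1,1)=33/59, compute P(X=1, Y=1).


Read from table: P(X=1, Y=1) = 33/59

33/59


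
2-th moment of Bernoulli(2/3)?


For Bernoulli: X in {0,1}
E[X^2] = 0^2*(1-2/3) + 1^2*2/3 = 2/3

2/3


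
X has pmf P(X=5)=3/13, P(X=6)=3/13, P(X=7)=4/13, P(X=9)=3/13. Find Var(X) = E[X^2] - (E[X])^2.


E[X] = 88/13, E[X^2] = 622/13
Var(X) = E[X^2] - (E[X])^2 = 622/13 - (88/13)^2 = 342/169

342/169


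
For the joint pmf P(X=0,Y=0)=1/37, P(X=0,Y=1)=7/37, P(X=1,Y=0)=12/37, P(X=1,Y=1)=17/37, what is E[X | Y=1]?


P(Y=1) = 24/37
E[X|Y=1] = (0*7 + 1*17)/24 = 17/24

17/24


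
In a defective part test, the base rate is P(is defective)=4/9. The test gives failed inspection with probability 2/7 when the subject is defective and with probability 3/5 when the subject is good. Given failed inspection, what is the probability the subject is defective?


P(A) = P(A|B)P(B) + P(A|B')P(B') = 2/7*4/9 + 3/5*5/9 = 29/63
P(B|A) = P(A|B)P(B)/P(A) = (8/63)/(29/63) = 8/29

8/29


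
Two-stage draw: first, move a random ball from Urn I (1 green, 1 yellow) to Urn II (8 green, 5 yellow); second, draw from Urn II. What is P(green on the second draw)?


P(transfer green) = 1/2; P(transfer yellow) = 1/2
If green transferred: Urn II has 9 green of 14, so P(green|green moved) = 9/14
If yellow transferred: Urn II has 8 green of 14, so P(green|yellow moved) = 4/7
By total probability: P(green) = 1/2*9/14 + 1/2*4/7 = 17/28

17/28


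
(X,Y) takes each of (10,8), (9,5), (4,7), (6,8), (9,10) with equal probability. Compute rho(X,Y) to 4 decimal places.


Cov(X,Y) = 0.4400, Var(X) = 5.0400, Var(Y) = 2.6400
rho = Cov/(sqrt(VarX)*sqrt(VarY)) = 0.1206

0.1206


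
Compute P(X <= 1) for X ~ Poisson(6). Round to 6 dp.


P(X<=1) = e^(-6)*6^0/0! + e^(-6)*6^1/1!
≈ 0.0024787522 + 0.0148725131
= 0.0173512653
≈ 0.017351

0.017351


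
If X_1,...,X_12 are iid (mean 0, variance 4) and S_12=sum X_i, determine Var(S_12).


By independence, Var(S_n) = n*Var(X_1) = 12*4 = 48

48


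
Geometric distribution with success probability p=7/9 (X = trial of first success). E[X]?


For geometric (trials until first success), E[X] = 1/p = 1/(7/9) = 9/7

9/7


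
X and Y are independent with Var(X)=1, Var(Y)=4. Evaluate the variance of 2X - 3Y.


Independence => Cov(X,Y)=0
Var(2X - 3Y) = 2^2*Var(X) + (-3)^2*Var(Y)
= 4*1 + 9*4 = 40

40


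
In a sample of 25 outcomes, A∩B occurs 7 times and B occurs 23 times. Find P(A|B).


P(A|B) = P(A∩B)/P(B) = (7/25)/(23/25) = 7/23

7/23


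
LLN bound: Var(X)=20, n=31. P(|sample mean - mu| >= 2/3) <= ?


Var(Xbar) = Var(X)/n = 20/31
Chebyshev: P(|Xbar-mu| >= 2/3) <= Var(Xbar)/(2/3)^2 = (20/31)/(4/9) = 45/31
Bound exceeds 1, so trivial bound: 1

1


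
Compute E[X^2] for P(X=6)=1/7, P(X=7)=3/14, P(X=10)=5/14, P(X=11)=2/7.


E[X^2] = sum(g(x)*P(x))
= 36*1/7 + 49*3/14 + 100*5/14 + 121*2/7
= 1203/14

1203/14


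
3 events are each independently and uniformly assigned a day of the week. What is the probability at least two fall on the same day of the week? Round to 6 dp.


P(all different) = prod((7-i)/7 for i=0..2) = 0.612245
P(at least one match) = 1 - 0.612245 = 0.387755

0.387755


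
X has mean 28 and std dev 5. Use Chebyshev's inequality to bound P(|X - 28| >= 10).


k = 10/5 = 2
Chebyshev: P(|X-mu| >= k*sigma) <= 1/k^2 = 1/2^2 = 1/4

1/4


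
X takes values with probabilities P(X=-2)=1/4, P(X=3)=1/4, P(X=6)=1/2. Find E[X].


E[X] = sum(x * P(x))
= -2*1/4 + 3*1/4 + 6*1/2
= 13/4

13/4


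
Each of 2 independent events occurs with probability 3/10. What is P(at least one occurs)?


P(at least one) = 1 - P(none)
P(none) = (1 - 3/10)^2 = (7/10)^2 = 49/100
P(at least one) = 1 - 49/100 = 51/100

51/100


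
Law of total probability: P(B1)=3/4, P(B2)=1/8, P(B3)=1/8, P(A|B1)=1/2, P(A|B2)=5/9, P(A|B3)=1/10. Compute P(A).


P(A) = P(A|B1)P(B1) + P(A|B2)P(B2) + P(A|B3)P(B3)
= 1/2*3/4 + 5/9*1/8 + 1/10*1/8
= 3/8 + 5/72 + 1/80 = 329/720

329/720


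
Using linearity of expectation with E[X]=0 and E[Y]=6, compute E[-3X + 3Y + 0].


E[-3X + 3Y + 0] = -3*E[X] + 3*E[Y] + 0
= (-3)*(0) + (3)*(6) + (0)
= 0 + 18 + 0 = 18

18


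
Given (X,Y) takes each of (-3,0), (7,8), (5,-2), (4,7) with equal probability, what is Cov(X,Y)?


E[X]=13/4, E[Y]=13/4, E[XY]=37/2
Cov(X,Y) = E[XY] - E[X]E[Y] = 37/2 - 13/4*13/4 = 127/16

127/16


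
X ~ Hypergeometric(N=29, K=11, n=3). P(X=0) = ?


P(X=0) = C(11,0)*C(18,3) / C(29,3)
= 1*816 / 3654
= 816/3654 = 136/609

136/609


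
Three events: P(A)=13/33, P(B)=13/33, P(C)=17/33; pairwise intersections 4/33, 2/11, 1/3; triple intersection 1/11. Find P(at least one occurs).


P(A∪B∪C) = P(A)+P(B)+P(C) - P(AB)-P(AC)-P(BC) + P(ABC)
= 13/33+13/33+17/33 - 4/33-2/11-1/3 + 1/11
= 25/33

25/33


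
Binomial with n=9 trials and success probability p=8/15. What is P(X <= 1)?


P(X<=1) = P(X=0) + P(X=1)
= 40353607/38443359375 + 46118408/4271484375
= 455419279/38443359375

455419279/38443359375


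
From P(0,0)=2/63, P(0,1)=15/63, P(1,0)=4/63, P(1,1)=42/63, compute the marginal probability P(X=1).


P(X=1) = P(1,0)+P(1,1) = 4/63 + 42/63 = 46/63

46/63


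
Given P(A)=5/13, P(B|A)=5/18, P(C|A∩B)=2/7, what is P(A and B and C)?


P(A∩B∩C) = P(A) * P(B|A) * P(C|A∩B)
= 5/13 * 5/18 * 2/7
= 25/234 * 2/7 = 25/819

25/819


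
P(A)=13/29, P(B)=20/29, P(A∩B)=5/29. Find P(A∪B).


P(A∪B) = P(A) + P(B) - P(A∩B)
= 13/29 + 20/29 - 5/29 = 28/29

28/29


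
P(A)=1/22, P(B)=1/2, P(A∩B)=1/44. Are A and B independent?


P(A)*P(B) = 1/22*1/2 = 1/44
P(A∩B) = 1/44, which equals P(A)P(B), so independent

Yes, A and B are independent


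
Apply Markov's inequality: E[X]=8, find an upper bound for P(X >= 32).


Markov: P(X >= a) <= E[X]/a
P(X >= 32) <= 8/32 = 1/4

1/4


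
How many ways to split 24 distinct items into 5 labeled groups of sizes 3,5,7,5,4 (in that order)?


24! = 620448401733239439360000
Denominator: 3!=6 * 5!=120 * 7!=5040 * 5!=120 * 4!=24
Coefficient = 620448401733239439360000 / 10450944000 = 59367689821440

59367689821440


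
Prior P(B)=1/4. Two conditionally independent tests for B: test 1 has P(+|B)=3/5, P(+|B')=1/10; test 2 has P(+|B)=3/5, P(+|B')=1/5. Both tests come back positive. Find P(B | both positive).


After test 1: P(+) = 3/5*1/4 + 1/10*3/4 = 9/40
P(B|+) = (3/20)/(9/40) = 2/3
After test 2 (use post1 as new prior): P(+) = 3/5*2/3 + 1/5*1/3 = 7/15
P(B|+,+) = (2/5)/(7/15) = 6/7

6/7


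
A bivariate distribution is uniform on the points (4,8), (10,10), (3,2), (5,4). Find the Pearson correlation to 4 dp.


Cov(X,Y) = 6.5000, Var(X) = 7.2500, Var(Y) = 10.0000
rho = Cov/(sqrt(VarX)*sqrt(VarY)) = 0.7634

0.7634


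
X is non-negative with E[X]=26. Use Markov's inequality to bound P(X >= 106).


Markov: P(X >= a) <= E[X]/a
P(X >= 106) <= 26/106 = 13/53

13/53


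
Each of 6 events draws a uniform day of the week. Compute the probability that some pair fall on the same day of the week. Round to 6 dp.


P(all different) = prod((7-i)/7 for i=0..5) = 0.042839
P(at least one match) = 1 - 0.042839 = 0.957161

0.957161


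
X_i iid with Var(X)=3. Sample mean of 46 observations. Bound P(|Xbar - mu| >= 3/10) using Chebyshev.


Var(Xbar) = Var(X)/n = 3/46
Chebyshev: P(|Xbar-mu| >= 3/10) <= Var(Xbar)/(3/10)^2 = (3/46)/(9/100) = 50/69

50/69


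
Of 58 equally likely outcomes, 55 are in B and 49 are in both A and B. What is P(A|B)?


P(A|B) = P(A∩B)/P(B) = (49/58)/(55/58) = 49/55

49/55


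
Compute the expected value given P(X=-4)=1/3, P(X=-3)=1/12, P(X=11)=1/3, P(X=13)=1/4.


E[X] = sum(x * P(x))
= -4*1/3 - 3*1/12 + 11*1/3 + 13*1/4
= 16/3

16/3


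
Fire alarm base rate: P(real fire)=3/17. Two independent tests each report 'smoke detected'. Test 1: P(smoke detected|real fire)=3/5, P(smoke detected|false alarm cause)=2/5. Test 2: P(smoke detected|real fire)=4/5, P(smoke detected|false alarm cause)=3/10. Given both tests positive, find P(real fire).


After test 1: P(+) = 3/5*3/17 + 2/5*14/17 = 37/85
P(B|+) = (9/85)/(37/85) = 9/37
After test 2 (use post1 as new prior): P(+) = 4/5*9/37 + 3/10*28/37 = 78/185
P(B|+,+) = (36/185)/(78/185) = 6/13

6/13


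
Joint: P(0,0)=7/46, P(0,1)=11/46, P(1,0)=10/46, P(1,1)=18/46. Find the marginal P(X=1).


P(X=1) = P(1,0)+P(1,1) = 10/46 + 18/46 = 28/46 = 14/23

14/23


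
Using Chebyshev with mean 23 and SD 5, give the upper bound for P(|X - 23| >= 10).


k = 10/5 = 2
Chebyshev: P(|X-mu| >= k*sigma) <= 1/k^2 = 1/2^2 = 1/4

1/4


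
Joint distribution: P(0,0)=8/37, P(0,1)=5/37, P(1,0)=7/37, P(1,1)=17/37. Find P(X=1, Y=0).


Read from table: P(X=1, Y=0) = 7/37

7/37


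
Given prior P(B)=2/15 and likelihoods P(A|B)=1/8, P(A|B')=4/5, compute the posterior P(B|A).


P(A) = P(A|B)P(B) + P(A|B')P(B') = 1/8*2/15 + 4/5*13/15 = 71/100
P(B|A) = P(A|B)P(B)/P(A) = (1/60)/(71/100) = 5/213

5/213


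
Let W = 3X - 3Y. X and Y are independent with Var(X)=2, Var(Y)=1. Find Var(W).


Independence => Cov(X,Y)=0
Var(3X - 3Y) = 3^2*Var(X) + (-3)^2*Var(Y)
= 9*2 + 9*1 = 27

27


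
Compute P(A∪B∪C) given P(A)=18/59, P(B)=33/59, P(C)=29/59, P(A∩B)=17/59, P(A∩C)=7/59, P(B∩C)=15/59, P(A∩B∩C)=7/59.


P(A∪B∪C) = P(A)+P(B)+P(C) - P(AB)-P(AC)-P(BC) + P(ABC)
= 18/59+33/59+29/59 - 17/59-7/59-15/59 + 7/59
= 48/59

48/59


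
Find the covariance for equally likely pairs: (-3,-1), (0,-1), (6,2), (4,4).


E[X]=7/4, E[Y]=1, E[XY]=31/4
Cov(X,Y) = E[XY] - E[X]E[Y] = 31/4 - 7/4*1 = 6

6


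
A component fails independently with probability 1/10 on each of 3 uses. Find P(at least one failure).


P(at least one) = 1 - P(none)
P(none) = (1 - 1/10)^3 = (9/10)^3 = 729/1000
P(at least one) = 1 - 729/1000 = 271/1000

271/1000


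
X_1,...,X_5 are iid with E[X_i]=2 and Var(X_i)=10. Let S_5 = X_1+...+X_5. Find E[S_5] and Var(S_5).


E[S_n] = n*mu = 5*2 = 10
Var(S_n) = n*sigma^2 = 5*10 = 50

E[S_5]=10, Var(S_5)=50


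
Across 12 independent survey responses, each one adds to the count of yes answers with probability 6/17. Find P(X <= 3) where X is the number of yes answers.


P(X<=3) = P(X=0) + P(X=1) + P(X=2) + P(X=3)
= 3138428376721/582622237229761 + 20542440283992/582622237229761 + 61627320851976/582622237229761 + 112049674276320/582622237229761
= 197357863789009/582622237229761

197357863789009/582622237229761


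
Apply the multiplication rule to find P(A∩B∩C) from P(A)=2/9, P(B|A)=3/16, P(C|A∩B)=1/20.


P(A∩B∩C) = P(A) * P(B|A) * P(C|A∩B)
= 2/9 * 3/16 * 1/20
= 1/24 * 1/20 = 1/480

1/480


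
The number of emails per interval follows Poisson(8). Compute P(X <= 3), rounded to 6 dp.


P(X<=3) = e^(-8)*8^0/0! + e^(-8)*8^1/1! + e^(-8)*8^2/2! + e^(-8)*8^3/3!
≈ 0.0003354626 + 0.0026837010 + 0.0107348041 + 0.0286261442
= 0.0423801119
≈ 0.042380

0.042380


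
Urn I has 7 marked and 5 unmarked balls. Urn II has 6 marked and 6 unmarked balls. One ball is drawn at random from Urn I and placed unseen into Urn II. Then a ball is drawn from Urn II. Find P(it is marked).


P(transfer marked) = 7/12; P(transfer unmarked) = 5/12
If marked transferred: Urn II has 7 marked of 13, so P(marked|marked moved) = 7/13
If unmarked transferred: Urn II has 6 marked of 13, so P(marked|unmarked moved) = 6/13
By total probability: P(marked) = 7/12*7/13 + 5/12*6/13 = 79/156

79/156


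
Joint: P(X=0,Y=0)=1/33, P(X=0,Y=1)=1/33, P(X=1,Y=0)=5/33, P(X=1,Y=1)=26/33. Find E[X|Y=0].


P(Y=0) = 6/33
E[X|Y=0] = (0*1 + 1*5)/6 = 5/6

5/6


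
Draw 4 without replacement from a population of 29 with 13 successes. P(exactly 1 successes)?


P(X=1) = C(13,1)*C(16,3) / C(29,4)
= 13*560 / 23751
= 7280/23751 = 80/261

80/261


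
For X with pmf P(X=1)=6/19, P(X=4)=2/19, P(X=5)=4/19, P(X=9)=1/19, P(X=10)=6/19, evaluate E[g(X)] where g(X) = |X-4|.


E[|X-4|] = sum(g(x)*P(x))
= 3*6/19 + 0*2/19 + 1*4/19 + 5*1/19 + 6*6/19
= 63/19

63/19


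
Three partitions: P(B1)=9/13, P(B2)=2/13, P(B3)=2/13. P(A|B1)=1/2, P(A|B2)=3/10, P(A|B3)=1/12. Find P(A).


P(A) = P(A|B1)P(B1) + P(A|B2)P(B2) + P(A|B3)P(B3)
= 1/2*9/13 + 3/10*2/13 + 1/12*2/13
= 9/26 + 3/65 + 1/78 = 79/195

79/195


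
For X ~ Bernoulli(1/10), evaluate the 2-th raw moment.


For Bernoulli: X in {0,1}
E[X^2] = 0^2*(1-1/10) + 1^2*1/10 = 1/10

1/10


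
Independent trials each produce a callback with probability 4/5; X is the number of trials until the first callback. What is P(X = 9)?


P(X=9) = (1-p)^8 * p = (1/5)^8 * 4/5
= 1/390625 * 4/5 = 4/1953125

4/1953125


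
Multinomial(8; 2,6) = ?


8! = 40320
Denominator: 2!=2 * 6!=720
Coefficient = 40320 / 1440 = 28

28


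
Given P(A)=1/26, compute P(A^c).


P(A') = 1 - P(A) = 1 - 1/26 = 25/26

25/26


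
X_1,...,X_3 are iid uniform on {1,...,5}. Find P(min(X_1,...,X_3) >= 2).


P(min >= 2) = P(all X_i >= 2) = (P(X_1 >= 2))^3
= (4/5)^3 = 64/125

64/125


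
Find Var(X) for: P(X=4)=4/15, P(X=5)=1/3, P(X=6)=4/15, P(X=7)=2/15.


E[X] = 79/15, E[X^2] = 431/15
Var(X) = E[X^2] - (E[X])^2 = 431/15 - (79/15)^2 = 224/225

224/225


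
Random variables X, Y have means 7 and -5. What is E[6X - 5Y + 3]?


E[6X - 5Y + 3] = 6*E[X] - 5*E[Y] + 3
= (6)*(7) + (-5)*(-5) + (3)
= 42 + 25 + 3 = 70

70


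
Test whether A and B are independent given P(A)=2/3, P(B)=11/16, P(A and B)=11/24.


P(A)*P(B) = 2/3*11/16 = 11/24
P(A∩B) = 11/24, which equals P(A)P(B), so independent

Yes, A and B are independent


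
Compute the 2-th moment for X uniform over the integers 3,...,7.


E[X^2] = (1/5) * sum(x^2 for x=3..7)
= 135/5 = 27

27


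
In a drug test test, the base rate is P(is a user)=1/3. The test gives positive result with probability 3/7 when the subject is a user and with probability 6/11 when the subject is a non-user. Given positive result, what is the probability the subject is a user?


P(A) = P(A|B)P(B) + P(A|B')P(B') = 3/7*1/3 + 6/11*2/3 = 39/77
P(B|A) = P(A|B)P(B)/P(A) = (1/7)/(39/77) = 11/39

11/39


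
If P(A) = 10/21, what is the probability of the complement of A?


P(A') = 1 - P(A) = 1 - 10/21 = 11/21

11/21


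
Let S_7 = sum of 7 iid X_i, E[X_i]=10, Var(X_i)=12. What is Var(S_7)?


By independence, Var(S_n) = n*Var(X_1) = 7*12 = 84

84


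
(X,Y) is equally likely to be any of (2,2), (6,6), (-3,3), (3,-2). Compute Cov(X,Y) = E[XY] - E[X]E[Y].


E[X]=2, E[Y]=9/4, E[XY]=25/4
Cov(X,Y) = E[XY] - E[X]E[Y] = 25/4 - 2*9/4 = 7/4

7/4


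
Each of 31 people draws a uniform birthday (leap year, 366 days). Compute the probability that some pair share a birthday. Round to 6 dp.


P(all different) = prod((366-i)/366 for i=0..30) = 0.270541
P(at least one match) = 1 - 0.270541 = 0.729459

0.729459


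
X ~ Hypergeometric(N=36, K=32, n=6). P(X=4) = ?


P(X=4) = C(32,4)*C(4,2) / C(36,6)
= 35960*6 / 1947792
= 215760/1947792 = 145/1309

145/1309


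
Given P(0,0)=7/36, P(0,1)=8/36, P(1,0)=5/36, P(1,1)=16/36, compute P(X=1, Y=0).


Read from table: P(X=1, Y=0) = 5/36

5/36


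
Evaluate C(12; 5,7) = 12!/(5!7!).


12! = 479001600
Denominator: 5!=120 * 7!=5040
Coefficient = 479001600 / 604800 = 792

792


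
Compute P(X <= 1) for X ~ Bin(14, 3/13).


P(X<=1) = P(X=0) + P(X=1)
= 100000000000000/3937376385699289 + 420000000000000/3937376385699289
= 40000000000000/302875106592253

40000000000000/302875106592253


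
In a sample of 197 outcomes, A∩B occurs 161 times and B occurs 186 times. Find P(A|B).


P(A|B) = P(A∩B)/P(B) = (161/197)/(186/197) = 161/186

161/186


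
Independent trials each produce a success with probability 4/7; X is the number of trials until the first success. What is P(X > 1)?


P(X > 1) = P(first 1 trials all fail) = (1-p)^1 = (3/7)^1 = 3/7

3/7


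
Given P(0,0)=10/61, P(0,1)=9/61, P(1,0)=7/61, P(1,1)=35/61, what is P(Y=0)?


P(Y=0) = P(0,0)+P(1,0) = 10/61 + 7/61 = 17/61

17/61


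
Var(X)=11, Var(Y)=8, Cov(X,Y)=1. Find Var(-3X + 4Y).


Var(-3X + 4Y) = (-3)^2*Var(X) + 4^2*Var(Y) + 2*(-3)*4*Cov(X,Y)
= 9*11 + 16*8 - 24*1
= 99 + 128 - 24 = 203

203


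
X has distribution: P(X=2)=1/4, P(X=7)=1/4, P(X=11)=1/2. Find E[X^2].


E[X^2] = sum(g(x)*P(x))
= 4*1/4 + 49*1/4 + 121*1/2
= 295/4

295/4


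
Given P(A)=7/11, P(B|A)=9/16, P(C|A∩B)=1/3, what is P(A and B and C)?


P(A∩B∩C) = P(A) * P(B|A) * P(C|A∩B)
= 7/11 * 9/16 * 1/3
= 63/176 * 1/3 = 21/176

21/176


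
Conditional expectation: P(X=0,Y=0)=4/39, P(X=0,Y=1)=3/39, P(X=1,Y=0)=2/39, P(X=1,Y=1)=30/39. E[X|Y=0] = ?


P(Y=0) = 6/39
E[X|Y=0] = (0*4 + 1*2)/6 = 2/6 = 1/3

1/3


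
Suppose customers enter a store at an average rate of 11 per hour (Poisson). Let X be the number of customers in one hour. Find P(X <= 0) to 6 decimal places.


P(X<=0) = e^(-11)*11^0/0!
≈ 0.0000167017
≈ 0.000017

0.000017


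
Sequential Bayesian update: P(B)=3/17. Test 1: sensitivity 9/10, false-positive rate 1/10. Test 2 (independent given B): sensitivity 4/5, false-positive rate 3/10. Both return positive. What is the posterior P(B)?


After test 1: P(+) = 9/10*3/17 + 1/10*14/17 = 41/170
P(B|+) = (27/170)/(41/170) = 27/41
After test 2 (use post1 as new prior): P(+) = 4/5*27/41 + 3/10*14/41 = 129/205
P(B|+,+) = (108/205)/(129/205) = 36/43

36/43


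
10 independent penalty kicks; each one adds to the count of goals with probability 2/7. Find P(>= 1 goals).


P(at least one) = 1 - P(none)
P(none) = (1 - 2/7)^10 = (5/7)^10 = 9765625/282475249
P(at least one) = 1 - 9765625/282475249 = 272709624/282475249

272709624/282475249


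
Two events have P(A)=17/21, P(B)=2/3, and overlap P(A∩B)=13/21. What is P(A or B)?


P(A∪B) = P(A) + P(B) - P(A∩B)
= 17/21 + 2/3 - 13/21 = 6/7

6/7


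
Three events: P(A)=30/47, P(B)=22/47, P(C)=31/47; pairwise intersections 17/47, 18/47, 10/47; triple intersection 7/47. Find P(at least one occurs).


P(A∪B∪C) = P(A)+P(B)+P(C) - P(AB)-P(AC)-P(BC) + P(ABC)
= 30/47+22/47+31/47 - 17/47-18/47-10/47 + 7/47
= 45/47

45/47


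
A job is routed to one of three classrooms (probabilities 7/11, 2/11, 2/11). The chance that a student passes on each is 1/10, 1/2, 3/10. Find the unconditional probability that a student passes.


P(A) = P(A|B1)P(B1) + P(A|B2)P(B2) + P(A|B3)P(B3)
= 1/10*7/11 + 1/2*2/11 + 3/10*2/11
= 7/110 + 1/11 + 3/55 = 23/110

23/110


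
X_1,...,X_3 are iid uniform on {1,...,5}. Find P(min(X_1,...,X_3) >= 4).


P(min >= 4) = P(all X_i >= 4) = (P(X_1 >= 4))^3
= (2/5)^3 = 8/125

8/125


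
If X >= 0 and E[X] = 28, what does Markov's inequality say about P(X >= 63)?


Markov: P(X >= a) <= E[X]/a
P(X >= 63) <= 28/63 = 4/9

4/9


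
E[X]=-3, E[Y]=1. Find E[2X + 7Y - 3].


E[2X + 7Y - 3] = 2*E[X] + 7*E[Y] - 3
= (2)*(-3) + (7)*(1) + (-3)
= -6 + 7 - 3 = -2

-2


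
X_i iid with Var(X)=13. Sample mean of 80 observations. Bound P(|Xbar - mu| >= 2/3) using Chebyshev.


Var(Xbar) = Var(X)/n = 13/80
Chebyshev: P(|Xbar-mu| >= 2/3) <= Var(Xbar)/(2/3)^2 = (13/80)/(4/9) = 117/320

117/320


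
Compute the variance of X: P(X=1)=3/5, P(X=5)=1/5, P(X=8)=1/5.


E[X] = 16/5, E[X^2] = 92/5
Var(X) = E[X^2] - (E[X])^2 = 92/5 - (16/5)^2 = 204/25

204/25


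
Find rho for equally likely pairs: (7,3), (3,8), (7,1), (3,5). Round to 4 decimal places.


Cov(X,Y) = -4.5000, Var(X) = 4.0000, Var(Y) = 6.6875
rho = Cov/(sqrt(VarX)*sqrt(VarY)) = -0.8701

-0.8701


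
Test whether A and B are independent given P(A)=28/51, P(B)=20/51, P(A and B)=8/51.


P(A)*P(B) = 28/51*20/51 = 560/2601
P(A∩B) = 8/51 != 560/2601, so not independent

No, A and B are not independent


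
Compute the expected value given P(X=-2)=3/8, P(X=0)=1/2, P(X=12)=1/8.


E[X] = sum(x * P(x))
= -2*3/8 + 0*1/2 + 12*1/8
= 3/4

3/4


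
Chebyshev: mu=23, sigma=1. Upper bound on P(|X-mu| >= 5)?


k = 5/1 = 5
Chebyshev: P(|X-mu| >= k*sigma) <= 1/k^2 = 1/5^2 = 1/25

1/25


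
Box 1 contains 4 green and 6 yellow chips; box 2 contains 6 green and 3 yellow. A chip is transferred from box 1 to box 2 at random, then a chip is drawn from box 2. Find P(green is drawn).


P(transfer green) = 4/10 = 2/5; P(transfer yellow) = 3/5
If green transferred: Urn II has 7 green of 10, so P(green|green moved) = 7/10
If yellow transferred: Urn II has 6 green of 10, so P(green|yellow moved) = 3/5
By total probability: P(green) = 2/5*7/10 + 3/5*3/5 = 16/25

16/25


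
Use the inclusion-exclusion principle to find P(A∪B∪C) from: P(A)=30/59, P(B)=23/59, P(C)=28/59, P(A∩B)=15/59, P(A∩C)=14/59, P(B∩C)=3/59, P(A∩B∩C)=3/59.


P(A∪B∪C) = P(A)+P(B)+P(C) - P(AB)-P(AC)-P(BC) + P(ABC)
= 30/59+23/59+28/59 - 15/59-14/59-3/59 + 3/59
= 52/59

52/59


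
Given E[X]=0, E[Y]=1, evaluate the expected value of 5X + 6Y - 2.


E[5X + 6Y - 2] = 5*E[X] + 6*E[Y] - 2
= (5)*(0) + (6)*(1) + (-2)
= 0 + 6 - 2 = 4

4


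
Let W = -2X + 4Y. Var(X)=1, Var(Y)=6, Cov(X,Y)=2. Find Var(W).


Var(-2X + 4Y) = (-2)^2*Var(X) + 4^2*Var(Y) + 2*(-2)*4*Cov(X,Y)
= 4*1 + 16*6 - 16*2
= 4 + 96 - 32 = 68

68


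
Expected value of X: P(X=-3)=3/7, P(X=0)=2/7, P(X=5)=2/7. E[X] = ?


E[X] = sum(x * P(x))
= -3*3/7 + 0*2/7 + 5*2/7
= 1/7

1/7


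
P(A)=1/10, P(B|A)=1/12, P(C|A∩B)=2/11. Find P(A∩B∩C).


P(A∩B∩C) = P(A) * P(B|A) * P(C|A∩B)
= 1/10 * 1/12 * 2/11
= 1/120 * 2/11 = 1/660

1/660


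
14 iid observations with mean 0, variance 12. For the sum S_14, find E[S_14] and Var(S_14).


E[S_n] = n*mu = 14*0 = 0
Var(S_n) = n*sigma^2 = 14*12 = 168

E[S_14]=0, Var(S_14)=168


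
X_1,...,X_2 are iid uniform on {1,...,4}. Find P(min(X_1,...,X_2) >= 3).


P(min >= 3) = P(all X_i >= 3) = (P(X_1 >= 3))^2
= (2/4)^2 = (1/2)^2 = 1/4

1/4


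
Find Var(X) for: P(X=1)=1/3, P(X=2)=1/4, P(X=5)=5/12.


E[X] = 35/12, E[X^2] = 47/4
Var(X) = E[X^2] - (E[X])^2 = 47/4 - (35/12)^2 = 467/144

467/144


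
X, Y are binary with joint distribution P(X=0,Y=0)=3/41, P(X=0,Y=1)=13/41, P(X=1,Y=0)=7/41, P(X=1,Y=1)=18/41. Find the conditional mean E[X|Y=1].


P(Y=1) = 31/41
E[X|Y=1] = (0*13 + 1*18)/31 = 18/31

18/31


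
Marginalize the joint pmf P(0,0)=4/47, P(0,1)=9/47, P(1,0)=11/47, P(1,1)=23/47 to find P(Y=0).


P(Y=0) = P(0,0)+P(1,0) = 4/47 + 11/47 = 15/47

15/47


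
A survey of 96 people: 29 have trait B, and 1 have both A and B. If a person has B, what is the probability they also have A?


P(A|B) = P(A∩B)/P(B) = (1/96)/(29/96) = 1/29

1/29


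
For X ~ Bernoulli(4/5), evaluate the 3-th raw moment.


For Bernoulli: X in {0,1}
E[X^3] = 0^3*(1-4/5) + 1^3*4/5 = 4/5

4/5


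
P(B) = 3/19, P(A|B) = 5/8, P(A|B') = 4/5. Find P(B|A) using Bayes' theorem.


P(A) = P(A|B)P(B) + P(A|B')P(B') = 5/8*3/19 + 4/5*16/19 = 587/760
P(B|A) = P(A|B)P(B)/P(A) = (15/152)/(587/760) = 75/587

75/587


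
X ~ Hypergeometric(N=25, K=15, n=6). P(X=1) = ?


P(X=1) = C(15,1)*C(10,5) / C(25,6)
= 15*252 / 177100
= 3780/177100 = 27/1265

27/1265


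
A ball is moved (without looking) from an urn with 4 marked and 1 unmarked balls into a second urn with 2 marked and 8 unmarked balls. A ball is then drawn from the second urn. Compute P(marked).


P(transfer marked) = 4/5; P(transfer unmarked) = 1/5
If marked transferred: Urn II has 3 marked of 11, so P(marked|marked moved) = 3/11
If unmarked transferred: Urn II has 2 marked of 11, so P(marked|unmarked moved) = 2/11
By total probability: P(marked) = 4/5*3/11 + 1/5*2/11 = 14/55

14/55


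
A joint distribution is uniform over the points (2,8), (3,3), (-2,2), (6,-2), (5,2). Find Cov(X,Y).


E[X]=14/5, E[Y]=13/5, E[XY]=19/5
Cov(X,Y) = E[XY] - E[X]E[Y] = 19/5 - 14/5*13/5 = -87/25

-87/25


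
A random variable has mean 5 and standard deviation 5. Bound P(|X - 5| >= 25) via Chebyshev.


k = 25/5 = 5
Chebyshev: P(|X-mu| >= k*sigma) <= 1/k^2 = 1/5^2 = 1/25

1/25


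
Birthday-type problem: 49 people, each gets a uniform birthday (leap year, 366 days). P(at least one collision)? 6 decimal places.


P(all different) = prod((366-i)/366 for i=0..48) = 0.034553
P(at least one match) = 1 - 0.034553 = 0.965447

0.965447


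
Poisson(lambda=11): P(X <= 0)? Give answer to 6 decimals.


P(X<=0) = e^(-11)*11^0/0!
≈ 0.0000167017
≈ 0.000017

0.000017


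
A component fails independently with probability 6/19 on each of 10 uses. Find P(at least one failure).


P(at least one) = 1 - P(none)
P(none) = (1 - 6/19)^10 = (13/19)^10 = 137858491849/6131066257801
P(at least one) = 1 - 137858491849/6131066257801 = 5993207765952/6131066257801

5993207765952/6131066257801


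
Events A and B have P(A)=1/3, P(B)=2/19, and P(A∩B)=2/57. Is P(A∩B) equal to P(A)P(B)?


P(A)*P(B) = 1/3*2/19 = 2/57
P(A∩B) = 2/57, which equals P(A)P(B), so independent

Yes, A and B are independent


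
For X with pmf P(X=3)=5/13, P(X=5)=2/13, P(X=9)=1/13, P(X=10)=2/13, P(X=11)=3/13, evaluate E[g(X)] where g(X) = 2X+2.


E[2X+2] = sum(g(x)*P(x))
= 8*5/13 + 12*2/13 + 20*1/13 + 22*2/13 + 24*3/13
= 200/13

200/13


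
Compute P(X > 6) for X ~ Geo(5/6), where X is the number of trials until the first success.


P(X > 6) = P(first 6 trials all fail) = (1-p)^6 = (1/6)^6 = 1/46656

1/46656


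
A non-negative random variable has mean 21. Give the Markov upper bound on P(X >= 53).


Markov: P(X >= a) <= E[X]/a
P(X >= 53) <= 21/53

21/53


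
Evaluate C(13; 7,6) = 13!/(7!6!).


13! = 6227020800
Denominator: 7!=5040 * 6!=720
Coefficient = 6227020800 / 3628800 = 1716

1716


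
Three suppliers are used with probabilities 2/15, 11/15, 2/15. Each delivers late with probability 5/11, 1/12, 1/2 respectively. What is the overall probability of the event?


P(A) = P(A|B1)P(B1) + P(A|B2)P(B2) + P(A|B3)P(B3)
= 5/11*2/15 + 1/12*11/15 + 1/2*2/15
= 2/33 + 11/180 + 1/15 = 373/1980

373/1980


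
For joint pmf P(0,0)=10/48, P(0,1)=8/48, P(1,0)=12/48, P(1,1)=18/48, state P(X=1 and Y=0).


Read from table: P(X=1, Y=0) = 12/48 = 1/4

1/4


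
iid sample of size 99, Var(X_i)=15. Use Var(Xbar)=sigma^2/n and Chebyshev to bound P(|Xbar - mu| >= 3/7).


Var(Xbar) = Var(X)/n = 15/99
Chebyshev: P(|Xbar-mu| >= 3/7) <= Var(Xbar)/(3/7)^2 = (5/33)/(9/49) = 245/297

245/297


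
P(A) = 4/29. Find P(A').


P(A') = 1 - P(A) = 1 - 4/29 = 25/29

25/29


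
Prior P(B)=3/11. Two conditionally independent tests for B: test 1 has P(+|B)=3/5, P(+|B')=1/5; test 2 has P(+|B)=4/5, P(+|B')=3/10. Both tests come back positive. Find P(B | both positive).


After test 1: P(+) = 3/5*3/11 + 1/5*8/11 = 17/55
P(B|+) = (9/55)/(17/55) = 9/17
After test 2 (use post1 as new prior): P(+) = 4/5*9/17 + 3/10*8/17 = 48/85
P(B|+,+) = (36/85)/(48/85) = 3/4

3/4


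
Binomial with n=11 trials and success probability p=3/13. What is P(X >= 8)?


P(X>=8) = P(X=8) + P(X=9) + P(X=10) + P(X=11)
= 1082565000/1792160394037 + 108256500/1792160394037 + 6495390/1792160394037 + 177147/1792160394037
= 1197494037/1792160394037

1197494037/1792160394037


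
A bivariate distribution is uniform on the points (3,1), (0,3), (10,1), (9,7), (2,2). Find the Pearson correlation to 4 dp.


Cov(X,Y) = 2.5600, Var(X) = 15.7600, Var(Y) = 4.9600
rho = Cov/(sqrt(VarX)*sqrt(VarY)) = 0.2895

0.2895


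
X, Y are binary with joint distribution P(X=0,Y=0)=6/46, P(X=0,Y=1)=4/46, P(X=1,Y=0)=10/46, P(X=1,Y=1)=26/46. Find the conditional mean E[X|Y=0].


P(Y=0) = 16/46
E[X|Y=0] = (0*6 + 1*10)/16 = 10/16 = 5/8

5/8


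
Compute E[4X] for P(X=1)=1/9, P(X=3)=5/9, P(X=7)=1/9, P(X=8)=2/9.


E[4X] = sum(g(x)*P(x))
= 4*1/9 + 12*5/9 + 28*1/9 + 32*2/9
= 52/3

52/3


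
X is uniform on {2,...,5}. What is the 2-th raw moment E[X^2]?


E[X^2] = (1/4) * sum(x^2 for x=2..5)
= 54/4 = 27/2

27/2


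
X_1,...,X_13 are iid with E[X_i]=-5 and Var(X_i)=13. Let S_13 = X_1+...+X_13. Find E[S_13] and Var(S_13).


E[S_n] = n*mu = 13*-5 = -65
Var(S_n) = n*sigma^2 = 13*13 = 169

E[S_13]=-65, Var(S_13)=169


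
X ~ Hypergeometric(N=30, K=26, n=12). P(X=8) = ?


P(X=8) = C(26,8)*C(4,4) / C(30,12)
= 1562275*1 / 86493225
= 1562275/86493225 = 11/609

11/609


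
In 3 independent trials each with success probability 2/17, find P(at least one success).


P(at least one) = 1 - P(none)
P(none) = (1 - 2/17)^3 = (15/17)^3 = 3375/4913
P(at least one) = 1 - 3375/4913 = 1538/4913

1538/4913


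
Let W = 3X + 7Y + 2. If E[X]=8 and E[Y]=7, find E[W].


E[3X + 7Y + 2] = 3*E[X] + 7*E[Y] + 2
= (3)*(8) + (7)*(7) + (2)
= 24 + 49 + 2 = 75

75


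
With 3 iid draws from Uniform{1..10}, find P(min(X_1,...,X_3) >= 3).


P(min >= 3) = P(all X_i >= 3) = (P(X_1 >= 3))^3
= (8/10)^3 = (4/5)^3 = 64/125

64/125


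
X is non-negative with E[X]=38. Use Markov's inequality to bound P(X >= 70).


Markov: P(X >= a) <= E[X]/a
P(X >= 70) <= 38/70 = 19/35

19/35


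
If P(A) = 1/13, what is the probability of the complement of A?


P(A') = 1 - P(A) = 1 - 1/13 = 12/13

12/13


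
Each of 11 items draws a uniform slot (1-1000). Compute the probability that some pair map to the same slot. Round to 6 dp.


P(all different) = prod((1000-i)/1000 for i=0..10) = 0.946302
P(at least one match) = 1 - 0.946302 = 0.053698

0.053698


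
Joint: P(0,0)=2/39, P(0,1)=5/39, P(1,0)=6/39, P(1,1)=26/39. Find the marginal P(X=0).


P(X=0) = P(0,0)+P(0,1) = 2/39 + 5/39 = 7/39

7/39


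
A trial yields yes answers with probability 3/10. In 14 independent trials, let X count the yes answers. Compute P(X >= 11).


P(X>=11) = P(X=11) + P(X=12) + P(X=13) + P(X=14)
= 5529289311/25000000000000 + 2369695419/100000000000000 + 78121827/50000000000000 + 4782969/100000000000000
= 12323939643/50000000000000

12323939643/50000000000000


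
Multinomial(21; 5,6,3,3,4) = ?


21! = 51090942171709440000
Denominator: 5!=120 * 6!=720 * 3!=6 * 3!=6 * 4!=24
Coefficient = 51090942171709440000 / 74649600 = 684410126400

684410126400


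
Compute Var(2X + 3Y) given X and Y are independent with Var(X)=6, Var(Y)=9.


Independence => Cov(X,Y)=0
Var(2X + 3Y) = 2^2*Var(X) + 3^2*Var(Y)
= 4*6 + 9*9 = 105

105


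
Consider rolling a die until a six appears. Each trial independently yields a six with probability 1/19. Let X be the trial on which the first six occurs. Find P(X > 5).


P(X > 5) = P(first 5 trials all fail) = (1-p)^5 = (18/19)^5 = 1889568/2476099

1889568/2476099


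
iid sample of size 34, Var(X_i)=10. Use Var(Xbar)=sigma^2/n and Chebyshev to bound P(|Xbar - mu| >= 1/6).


Var(Xbar) = Var(X)/n = 10/34
Chebyshev: P(|Xbar-mu| >= 1/6) <= Var(Xbar)/(1/6)^2 = (5/17)/(1/36) = 180/17
Bound exceeds 1, so trivial bound: 1

1


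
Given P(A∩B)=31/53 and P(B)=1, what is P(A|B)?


P(A|B) = P(A∩B)/P(B) = (62/106)/(106/106) = 62/106 = 31/53

31/53


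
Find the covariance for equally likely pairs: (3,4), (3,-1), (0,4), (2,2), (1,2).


E[X]=9/5, E[Y]=11/5, E[XY]=3
Cov(X,Y) = E[XY] - E[X]E[Y] = 3 - 9/5*11/5 = -24/25

-24/25


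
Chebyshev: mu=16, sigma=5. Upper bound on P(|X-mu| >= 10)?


k = 10/5 = 2
Chebyshev: P(|X-mu| >= k*sigma) <= 1/k^2 = 1/2^2 = 1/4

1/4


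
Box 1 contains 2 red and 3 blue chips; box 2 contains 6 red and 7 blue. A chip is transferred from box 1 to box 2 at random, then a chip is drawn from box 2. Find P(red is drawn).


P(transfer red) = 2/5; P(transfer blue) = 3/5
If red transferred: Urn II has 7 red of 14, so P(red|red moved) = 1/2
If blue transferred: Urn II has 6 red of 14, so P(red|blue moved) = 3/7
By total probability: P(red) = 2/5*1/2 + 3/5*3/7 = 16/35

16/35
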